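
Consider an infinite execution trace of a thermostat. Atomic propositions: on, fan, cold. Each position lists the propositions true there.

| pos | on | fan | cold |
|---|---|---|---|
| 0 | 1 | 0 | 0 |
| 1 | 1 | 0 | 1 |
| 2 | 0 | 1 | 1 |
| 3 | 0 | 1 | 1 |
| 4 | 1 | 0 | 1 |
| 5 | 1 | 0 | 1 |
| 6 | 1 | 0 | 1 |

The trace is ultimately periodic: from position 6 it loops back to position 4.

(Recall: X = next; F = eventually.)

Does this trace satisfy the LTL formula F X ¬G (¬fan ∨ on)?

Satisfied

X ¬G (¬fan ∨ on) holds at position 0, which is reachable from 0, so F X ¬G (¬fan ∨ on) holds.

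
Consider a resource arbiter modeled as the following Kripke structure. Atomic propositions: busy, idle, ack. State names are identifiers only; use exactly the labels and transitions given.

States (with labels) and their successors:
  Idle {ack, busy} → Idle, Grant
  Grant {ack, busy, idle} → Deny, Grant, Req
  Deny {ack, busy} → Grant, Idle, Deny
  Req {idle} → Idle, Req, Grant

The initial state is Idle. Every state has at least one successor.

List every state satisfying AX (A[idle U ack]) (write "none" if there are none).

{Idle, Deny}

States satisfying A[idle U ack]: {Idle, Grant, Deny}.
States satisfying AX (A[idle U ack]): {Idle, Deny}.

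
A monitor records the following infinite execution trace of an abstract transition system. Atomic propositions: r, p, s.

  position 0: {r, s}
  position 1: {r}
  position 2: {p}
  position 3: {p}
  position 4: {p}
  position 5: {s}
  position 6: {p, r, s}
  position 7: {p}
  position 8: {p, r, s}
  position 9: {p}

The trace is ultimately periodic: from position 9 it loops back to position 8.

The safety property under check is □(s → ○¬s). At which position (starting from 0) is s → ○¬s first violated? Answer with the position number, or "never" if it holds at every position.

Check s → ○¬s at each position in order: 0 ✓, 1 ✓, 2 ✓, 3 ✓, 4 ✓.
At position 5 the labels are {s} and the next position 6 has {p, r, s}, so s → ○¬s is false there. This is the first violation.

5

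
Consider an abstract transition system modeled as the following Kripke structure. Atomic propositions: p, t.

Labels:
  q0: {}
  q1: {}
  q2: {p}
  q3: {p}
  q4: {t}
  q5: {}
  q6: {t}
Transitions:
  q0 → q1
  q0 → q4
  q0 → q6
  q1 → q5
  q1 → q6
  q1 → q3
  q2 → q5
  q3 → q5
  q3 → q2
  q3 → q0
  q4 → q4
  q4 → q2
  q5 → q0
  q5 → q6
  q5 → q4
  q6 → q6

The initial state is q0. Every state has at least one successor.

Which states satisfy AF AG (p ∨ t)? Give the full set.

{q6}

States satisfying AG (p ∨ t): {q6}.
States satisfying AF AG (p ∨ t): {q6}.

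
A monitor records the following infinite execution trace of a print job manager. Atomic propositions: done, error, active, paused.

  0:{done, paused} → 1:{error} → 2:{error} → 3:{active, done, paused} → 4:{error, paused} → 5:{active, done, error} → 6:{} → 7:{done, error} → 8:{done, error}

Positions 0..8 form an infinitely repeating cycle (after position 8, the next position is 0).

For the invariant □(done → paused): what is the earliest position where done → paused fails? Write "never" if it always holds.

Check done → paused at each position in order: 0 ✓, 1 ✓, 2 ✓, 3 ✓, 4 ✓.
At position 5 the labels are {active, done, error}, so done → paused is false there. This is the first violation.

5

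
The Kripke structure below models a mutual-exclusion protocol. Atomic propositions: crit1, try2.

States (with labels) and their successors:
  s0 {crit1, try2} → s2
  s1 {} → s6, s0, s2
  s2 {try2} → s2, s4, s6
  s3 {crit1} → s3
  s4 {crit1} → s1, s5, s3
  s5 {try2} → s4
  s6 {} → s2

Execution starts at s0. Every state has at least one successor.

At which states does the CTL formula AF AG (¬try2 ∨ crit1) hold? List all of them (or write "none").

States satisfying AG (¬try2 ∨ crit1): {s3}.
States satisfying AF AG (¬try2 ∨ crit1): {s3}.

{s3}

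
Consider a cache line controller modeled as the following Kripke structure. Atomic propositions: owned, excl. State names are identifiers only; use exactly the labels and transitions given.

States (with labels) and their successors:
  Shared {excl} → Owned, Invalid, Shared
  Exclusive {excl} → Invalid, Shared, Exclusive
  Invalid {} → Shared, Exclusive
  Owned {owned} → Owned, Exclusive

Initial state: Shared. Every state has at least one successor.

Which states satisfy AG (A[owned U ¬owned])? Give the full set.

none

States satisfying A[owned U ¬owned]: {Shared, Exclusive, Invalid}.
States satisfying AG (A[owned U ¬owned]): ∅.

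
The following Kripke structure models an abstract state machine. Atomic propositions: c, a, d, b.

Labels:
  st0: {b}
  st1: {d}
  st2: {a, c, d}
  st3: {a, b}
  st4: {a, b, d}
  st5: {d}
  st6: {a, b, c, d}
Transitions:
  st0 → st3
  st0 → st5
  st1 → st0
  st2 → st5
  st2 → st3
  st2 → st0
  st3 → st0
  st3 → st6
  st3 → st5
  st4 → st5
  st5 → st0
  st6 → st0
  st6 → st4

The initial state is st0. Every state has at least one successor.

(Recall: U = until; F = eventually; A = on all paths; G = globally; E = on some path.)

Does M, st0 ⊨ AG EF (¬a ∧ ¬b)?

Holds

States satisfying EF (¬a ∧ ¬b): {st0, st1, st2, st3, st4, st5, st6}.
States satisfying AG EF (¬a ∧ ¬b): {st0, st1, st2, st3, st4, st5, st6}.
Every state reachable from st0 satisfies EF (¬a ∧ ¬b).
st0 ∈ Sat(AG EF (¬a ∧ ¬b)).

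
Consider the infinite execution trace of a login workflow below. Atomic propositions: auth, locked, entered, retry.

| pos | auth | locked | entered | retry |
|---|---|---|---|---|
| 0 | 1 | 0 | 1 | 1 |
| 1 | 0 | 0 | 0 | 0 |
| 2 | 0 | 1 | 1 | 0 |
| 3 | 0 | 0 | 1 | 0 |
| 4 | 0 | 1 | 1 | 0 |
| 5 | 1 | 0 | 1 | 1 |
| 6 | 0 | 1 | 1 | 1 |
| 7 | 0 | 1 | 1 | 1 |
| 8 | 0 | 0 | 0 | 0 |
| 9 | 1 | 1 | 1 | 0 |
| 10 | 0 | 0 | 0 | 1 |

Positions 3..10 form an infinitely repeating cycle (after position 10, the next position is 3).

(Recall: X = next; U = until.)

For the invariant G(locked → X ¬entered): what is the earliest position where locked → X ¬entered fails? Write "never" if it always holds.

Check locked → X ¬entered at each position in order: 0 ✓, 1 ✓.
At position 2 the labels are {entered, locked} and the next position 3 has {entered}, so locked → X ¬entered is false there. This is the first violation.

2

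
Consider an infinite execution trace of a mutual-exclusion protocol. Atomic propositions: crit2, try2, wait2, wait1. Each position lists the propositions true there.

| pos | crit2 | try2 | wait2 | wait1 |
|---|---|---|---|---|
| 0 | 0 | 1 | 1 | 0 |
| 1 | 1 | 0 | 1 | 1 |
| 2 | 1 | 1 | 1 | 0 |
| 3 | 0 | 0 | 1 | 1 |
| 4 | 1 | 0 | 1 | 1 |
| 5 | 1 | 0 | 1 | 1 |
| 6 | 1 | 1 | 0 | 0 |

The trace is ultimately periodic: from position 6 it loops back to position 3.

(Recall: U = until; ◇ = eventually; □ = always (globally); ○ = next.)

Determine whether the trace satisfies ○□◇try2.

The position after 0 is 1; □◇try2 is true there.

Holds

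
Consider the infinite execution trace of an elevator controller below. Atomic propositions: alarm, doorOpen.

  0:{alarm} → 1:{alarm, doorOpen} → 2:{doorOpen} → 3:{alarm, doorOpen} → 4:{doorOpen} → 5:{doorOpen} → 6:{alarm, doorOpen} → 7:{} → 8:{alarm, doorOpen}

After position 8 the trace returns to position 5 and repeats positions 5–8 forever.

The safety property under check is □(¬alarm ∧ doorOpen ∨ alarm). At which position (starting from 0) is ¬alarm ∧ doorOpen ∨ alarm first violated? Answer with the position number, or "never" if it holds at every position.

Check ¬alarm ∧ doorOpen ∨ alarm at each position in order: 0 ✓, 1 ✓, 2 ✓, 3 ✓, 4 ✓, 5 ✓, 6 ✓.
At position 7 the labels are {}, so ¬alarm ∧ doorOpen ∨ alarm is false there. This is the first violation.

7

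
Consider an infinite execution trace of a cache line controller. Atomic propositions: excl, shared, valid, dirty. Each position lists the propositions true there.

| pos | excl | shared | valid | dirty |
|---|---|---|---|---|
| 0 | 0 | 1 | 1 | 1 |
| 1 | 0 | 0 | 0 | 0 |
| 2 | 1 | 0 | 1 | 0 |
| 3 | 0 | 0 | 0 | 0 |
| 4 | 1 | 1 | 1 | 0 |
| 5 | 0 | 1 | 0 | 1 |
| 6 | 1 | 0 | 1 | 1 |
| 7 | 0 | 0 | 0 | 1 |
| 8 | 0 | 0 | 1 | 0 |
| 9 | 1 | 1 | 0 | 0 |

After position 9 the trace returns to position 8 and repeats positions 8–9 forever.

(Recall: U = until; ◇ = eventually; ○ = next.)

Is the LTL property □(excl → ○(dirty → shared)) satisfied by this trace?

excl → ○(dirty → shared) must hold at every position from 0 onward. It fails at position 6, so □(excl → ○(dirty → shared)) is false.
Positions where excl holds: 2, 4, 6, 9.
Check ○(dirty → shared) at each: 2→ok, 4→ok, 6→fails, 9→ok.

No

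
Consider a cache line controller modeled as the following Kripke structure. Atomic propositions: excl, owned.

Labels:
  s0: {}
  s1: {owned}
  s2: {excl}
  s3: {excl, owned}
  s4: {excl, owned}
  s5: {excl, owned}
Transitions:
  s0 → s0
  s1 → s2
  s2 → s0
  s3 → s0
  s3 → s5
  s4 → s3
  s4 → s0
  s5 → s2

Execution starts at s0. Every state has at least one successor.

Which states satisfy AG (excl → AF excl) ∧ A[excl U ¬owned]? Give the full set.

{s0, s2, s3, s4, s5}

States satisfying excl → AF excl: {s0, s1, s2, s3, s4, s5}.
States satisfying AG (excl → AF excl): {s0, s1, s2, s3, s4, s5}.
States satisfying excl: {s2, s3, s4, s5}.
States satisfying ¬owned: {s0, s2}.
States satisfying A[excl U ¬owned]: {s0, s2, s3, s4, s5}.
States satisfying AG (excl → AF excl) ∧ A[excl U ¬owned]: {s0, s2, s3, s4, s5}.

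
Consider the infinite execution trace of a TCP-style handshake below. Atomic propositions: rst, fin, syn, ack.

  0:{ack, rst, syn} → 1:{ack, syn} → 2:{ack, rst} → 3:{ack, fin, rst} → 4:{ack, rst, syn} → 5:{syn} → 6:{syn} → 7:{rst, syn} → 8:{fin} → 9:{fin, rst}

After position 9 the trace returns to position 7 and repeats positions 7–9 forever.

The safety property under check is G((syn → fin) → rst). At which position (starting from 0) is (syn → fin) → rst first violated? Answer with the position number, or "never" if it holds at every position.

8

Check (syn → fin) → rst at each position in order: 0 ✓, 1 ✓, 2 ✓, 3 ✓, 4 ✓, 5 ✓, 6 ✓, 7 ✓.
At position 8 the labels are {fin}, so (syn → fin) → rst is false there. This is the first violation.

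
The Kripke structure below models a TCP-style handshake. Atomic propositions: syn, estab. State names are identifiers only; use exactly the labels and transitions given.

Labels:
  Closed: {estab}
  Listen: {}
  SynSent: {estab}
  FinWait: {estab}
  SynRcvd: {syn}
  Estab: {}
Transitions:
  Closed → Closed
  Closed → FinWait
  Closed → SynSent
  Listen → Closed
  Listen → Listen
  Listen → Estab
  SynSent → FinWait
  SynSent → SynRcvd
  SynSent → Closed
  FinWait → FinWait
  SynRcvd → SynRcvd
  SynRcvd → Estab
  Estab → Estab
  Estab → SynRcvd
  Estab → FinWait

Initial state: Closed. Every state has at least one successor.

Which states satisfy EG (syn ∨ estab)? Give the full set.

{Closed, SynSent, FinWait, SynRcvd}

States satisfying syn ∨ estab: {Closed, SynSent, FinWait, SynRcvd}.
States satisfying EG (syn ∨ estab): {Closed, SynSent, FinWait, SynRcvd}.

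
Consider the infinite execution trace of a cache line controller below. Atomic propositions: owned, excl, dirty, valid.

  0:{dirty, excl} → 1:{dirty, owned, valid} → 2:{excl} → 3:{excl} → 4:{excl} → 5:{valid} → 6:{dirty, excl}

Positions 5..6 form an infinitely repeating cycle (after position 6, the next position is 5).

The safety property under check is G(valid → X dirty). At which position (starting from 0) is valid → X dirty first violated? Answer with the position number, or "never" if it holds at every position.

Check valid → X dirty at each position in order: 0 ✓.
At position 1 the labels are {dirty, owned, valid} and the next position 2 has {excl}, so valid → X dirty is false there. This is the first violation.

1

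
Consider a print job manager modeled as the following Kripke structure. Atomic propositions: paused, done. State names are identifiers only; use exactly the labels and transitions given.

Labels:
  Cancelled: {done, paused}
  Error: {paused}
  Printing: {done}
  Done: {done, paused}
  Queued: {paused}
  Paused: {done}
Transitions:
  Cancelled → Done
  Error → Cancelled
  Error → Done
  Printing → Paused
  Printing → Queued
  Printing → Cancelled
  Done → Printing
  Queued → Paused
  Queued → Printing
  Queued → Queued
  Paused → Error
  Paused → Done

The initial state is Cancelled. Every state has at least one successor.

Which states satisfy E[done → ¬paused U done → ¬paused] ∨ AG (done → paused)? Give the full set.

States satisfying done → ¬paused: {Error, Printing, Queued, Paused}.
States satisfying E[done → ¬paused U done → ¬paused]: {Error, Printing, Queued, Paused}.
States satisfying done → paused: {Cancelled, Error, Done, Queued}.
States satisfying AG (done → paused): ∅.
States satisfying E[done → ¬paused U done → ¬paused] ∨ AG (done → paused): {Error, Printing, Queued, Paused}.

{Error, Printing, Queued, Paused}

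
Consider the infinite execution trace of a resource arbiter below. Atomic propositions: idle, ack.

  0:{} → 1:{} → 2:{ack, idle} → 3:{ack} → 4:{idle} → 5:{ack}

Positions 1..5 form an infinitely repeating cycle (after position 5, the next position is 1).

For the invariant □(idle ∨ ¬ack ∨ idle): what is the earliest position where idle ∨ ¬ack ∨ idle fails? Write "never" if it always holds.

3

Check idle ∨ ¬ack ∨ idle at each position in order: 0 ✓, 1 ✓, 2 ✓.
At position 3 the labels are {ack}, so idle ∨ ¬ack ∨ idle is false there. This is the first violation.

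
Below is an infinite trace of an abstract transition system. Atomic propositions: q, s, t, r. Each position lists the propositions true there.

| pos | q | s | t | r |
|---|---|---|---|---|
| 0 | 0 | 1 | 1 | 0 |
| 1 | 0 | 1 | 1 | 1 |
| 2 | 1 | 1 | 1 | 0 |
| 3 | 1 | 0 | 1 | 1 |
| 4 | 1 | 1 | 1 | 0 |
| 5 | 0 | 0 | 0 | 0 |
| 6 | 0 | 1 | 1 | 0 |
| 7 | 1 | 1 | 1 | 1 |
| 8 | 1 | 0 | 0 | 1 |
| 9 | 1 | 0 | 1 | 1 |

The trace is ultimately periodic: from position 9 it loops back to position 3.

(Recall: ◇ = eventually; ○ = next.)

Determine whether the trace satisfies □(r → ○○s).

r → ○○s must hold at every position from 0 onward. It fails at position 1, so □(r → ○○s) is false.
Positions where r holds: 1, 3, 7, 8, 9.
Check ○○s at each: 1→fails, 3→fails, 7→fails, 8→fails, 9→ok.

No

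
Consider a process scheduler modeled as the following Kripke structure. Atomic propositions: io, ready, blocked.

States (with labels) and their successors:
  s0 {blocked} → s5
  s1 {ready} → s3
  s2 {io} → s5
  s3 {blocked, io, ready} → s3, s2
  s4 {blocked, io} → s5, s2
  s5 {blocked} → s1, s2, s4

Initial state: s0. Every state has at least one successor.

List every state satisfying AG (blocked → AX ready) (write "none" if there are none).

States satisfying blocked → AX ready: {s1, s2}.
States satisfying AG (blocked → AX ready): ∅.

none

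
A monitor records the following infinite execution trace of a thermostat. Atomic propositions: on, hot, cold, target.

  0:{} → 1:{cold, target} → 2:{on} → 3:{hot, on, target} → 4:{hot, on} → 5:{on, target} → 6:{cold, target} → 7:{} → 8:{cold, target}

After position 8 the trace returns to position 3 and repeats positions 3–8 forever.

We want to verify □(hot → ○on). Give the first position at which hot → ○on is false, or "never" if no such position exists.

never

hot → ○on holds at every position 0..8, and those are all the positions the trace ever visits, so the invariant □(hot → ○on) is never violated.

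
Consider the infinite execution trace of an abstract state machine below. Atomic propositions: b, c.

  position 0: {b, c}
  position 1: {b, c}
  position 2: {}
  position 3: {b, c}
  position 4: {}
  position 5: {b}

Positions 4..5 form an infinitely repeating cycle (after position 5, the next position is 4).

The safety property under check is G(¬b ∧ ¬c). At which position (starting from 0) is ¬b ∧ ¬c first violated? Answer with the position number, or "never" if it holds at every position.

0

At position 0 the labels are {b, c}, so ¬b ∧ ¬c is false there. This is the first violation.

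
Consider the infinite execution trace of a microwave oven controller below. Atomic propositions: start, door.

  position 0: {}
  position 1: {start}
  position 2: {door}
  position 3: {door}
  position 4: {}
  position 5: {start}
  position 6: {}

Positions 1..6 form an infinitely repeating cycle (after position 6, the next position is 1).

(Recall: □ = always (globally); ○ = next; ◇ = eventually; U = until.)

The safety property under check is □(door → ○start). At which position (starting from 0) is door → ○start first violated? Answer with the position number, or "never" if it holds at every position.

Check door → ○start at each position in order: 0 ✓, 1 ✓.
At position 2 the labels are {door} and the next position 3 has {door}, so door → ○start is false there. This is the first violation.

2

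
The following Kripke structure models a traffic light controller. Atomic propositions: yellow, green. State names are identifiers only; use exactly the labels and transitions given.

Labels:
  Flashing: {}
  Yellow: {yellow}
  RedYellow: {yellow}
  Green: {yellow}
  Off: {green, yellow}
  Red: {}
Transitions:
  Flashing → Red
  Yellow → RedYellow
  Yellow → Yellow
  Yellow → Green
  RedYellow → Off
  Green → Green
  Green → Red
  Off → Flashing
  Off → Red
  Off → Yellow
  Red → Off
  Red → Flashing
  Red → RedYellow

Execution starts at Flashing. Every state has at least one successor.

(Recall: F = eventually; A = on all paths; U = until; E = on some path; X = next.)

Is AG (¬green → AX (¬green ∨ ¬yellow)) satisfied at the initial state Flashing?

No

States satisfying ¬green → AX (¬green ∨ ¬yellow): {Flashing, Yellow, Green, Off}.
States satisfying AG (¬green → AX (¬green ∨ ¬yellow)): ∅.
Red is reachable from Flashing and violates ¬green → AX (¬green ∨ ¬yellow), so AG fails at Flashing.
Flashing ∉ Sat(AG (¬green → AX (¬green ∨ ¬yellow))).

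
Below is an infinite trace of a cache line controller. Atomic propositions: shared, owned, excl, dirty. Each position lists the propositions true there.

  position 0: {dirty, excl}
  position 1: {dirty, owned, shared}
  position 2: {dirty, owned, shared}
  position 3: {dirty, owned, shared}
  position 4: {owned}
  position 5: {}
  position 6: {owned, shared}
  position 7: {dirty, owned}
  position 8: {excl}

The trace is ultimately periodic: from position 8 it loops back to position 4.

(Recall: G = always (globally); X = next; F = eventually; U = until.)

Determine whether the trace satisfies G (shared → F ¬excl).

shared → F ¬excl holds at every position 0..8, and those are all positions ever visited, so G (shared → F ¬excl) holds.
Positions where shared holds: 1, 2, 3, 6.
Check F ¬excl at each: 1→ok, 2→ok, 3→ok, 6→ok.

Satisfied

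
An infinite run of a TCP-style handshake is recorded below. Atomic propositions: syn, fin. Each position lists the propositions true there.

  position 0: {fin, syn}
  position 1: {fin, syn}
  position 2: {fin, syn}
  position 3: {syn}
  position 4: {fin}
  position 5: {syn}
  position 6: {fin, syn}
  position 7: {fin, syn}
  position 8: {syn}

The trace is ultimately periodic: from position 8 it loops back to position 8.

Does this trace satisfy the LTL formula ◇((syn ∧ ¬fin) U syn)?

(syn ∧ ¬fin) U syn holds at position 0, which is reachable from 0, so ◇((syn ∧ ¬fin) U syn) holds.

Holds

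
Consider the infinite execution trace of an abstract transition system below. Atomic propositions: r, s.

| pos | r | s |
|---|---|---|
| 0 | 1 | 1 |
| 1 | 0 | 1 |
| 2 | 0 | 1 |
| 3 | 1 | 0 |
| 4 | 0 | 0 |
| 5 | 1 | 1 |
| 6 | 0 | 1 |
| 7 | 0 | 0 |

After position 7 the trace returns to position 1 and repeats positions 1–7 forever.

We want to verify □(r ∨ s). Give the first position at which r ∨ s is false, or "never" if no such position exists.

4

Check r ∨ s at each position in order: 0 ✓, 1 ✓, 2 ✓, 3 ✓.
At position 4 the labels are {}, so r ∨ s is false there. This is the first violation.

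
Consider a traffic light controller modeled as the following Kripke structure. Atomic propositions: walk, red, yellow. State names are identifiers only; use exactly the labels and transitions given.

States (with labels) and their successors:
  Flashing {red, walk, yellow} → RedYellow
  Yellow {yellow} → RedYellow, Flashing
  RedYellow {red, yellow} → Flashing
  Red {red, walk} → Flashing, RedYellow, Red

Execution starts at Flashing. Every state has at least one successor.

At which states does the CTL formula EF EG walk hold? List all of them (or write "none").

{Red}

States satisfying EG walk: {Red}.
States satisfying EF EG walk: {Red}.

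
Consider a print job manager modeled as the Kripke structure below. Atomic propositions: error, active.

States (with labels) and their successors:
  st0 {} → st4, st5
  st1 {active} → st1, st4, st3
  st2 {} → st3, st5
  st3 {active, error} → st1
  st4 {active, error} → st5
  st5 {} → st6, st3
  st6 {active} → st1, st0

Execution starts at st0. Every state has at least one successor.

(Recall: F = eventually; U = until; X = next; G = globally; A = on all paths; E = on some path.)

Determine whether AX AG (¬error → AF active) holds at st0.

Yes

States satisfying AG (¬error → AF active): {st0, st1, st2, st3, st4, st5, st6}.
States satisfying AX AG (¬error → AF active): {st0, st1, st2, st3, st4, st5, st6}.
st0 ∈ Sat(AX AG (¬error → AF active)).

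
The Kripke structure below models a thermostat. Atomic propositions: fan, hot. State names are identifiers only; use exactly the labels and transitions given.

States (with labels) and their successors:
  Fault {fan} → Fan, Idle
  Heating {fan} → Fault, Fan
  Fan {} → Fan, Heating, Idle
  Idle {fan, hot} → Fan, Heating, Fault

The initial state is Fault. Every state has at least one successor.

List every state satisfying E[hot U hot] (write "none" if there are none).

States satisfying hot: {Idle}.
States satisfying E[hot U hot]: {Idle}.

{Idle}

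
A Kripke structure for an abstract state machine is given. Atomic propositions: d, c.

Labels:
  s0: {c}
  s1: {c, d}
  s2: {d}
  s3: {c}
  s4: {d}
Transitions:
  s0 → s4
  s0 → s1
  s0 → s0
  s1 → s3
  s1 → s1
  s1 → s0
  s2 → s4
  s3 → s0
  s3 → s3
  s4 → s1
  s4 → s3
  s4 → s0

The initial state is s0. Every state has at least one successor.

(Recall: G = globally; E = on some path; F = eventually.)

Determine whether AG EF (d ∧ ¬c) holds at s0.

States satisfying EF (d ∧ ¬c): {s0, s1, s2, s3, s4}.
States satisfying AG EF (d ∧ ¬c): {s0, s1, s2, s3, s4}.
Every state reachable from s0 satisfies EF (d ∧ ¬c).
s0 ∈ Sat(AG EF (d ∧ ¬c)).

Holds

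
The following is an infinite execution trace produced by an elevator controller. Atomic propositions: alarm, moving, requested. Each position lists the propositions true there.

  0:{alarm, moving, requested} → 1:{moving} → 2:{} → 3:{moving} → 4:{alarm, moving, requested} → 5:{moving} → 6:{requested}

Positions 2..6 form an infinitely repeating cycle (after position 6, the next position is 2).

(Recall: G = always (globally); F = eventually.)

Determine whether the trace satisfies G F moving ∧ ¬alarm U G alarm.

F moving holds at every position 0..6, and those are all positions ever visited, so G F moving holds.
Walking from position 0: at position 0, G alarm has not yet held and ¬alarm fails, so ¬alarm U G alarm is false.
At position 0: G F moving is true; ¬alarm U G alarm is false; so G F moving ∧ ¬alarm U G alarm is false.

No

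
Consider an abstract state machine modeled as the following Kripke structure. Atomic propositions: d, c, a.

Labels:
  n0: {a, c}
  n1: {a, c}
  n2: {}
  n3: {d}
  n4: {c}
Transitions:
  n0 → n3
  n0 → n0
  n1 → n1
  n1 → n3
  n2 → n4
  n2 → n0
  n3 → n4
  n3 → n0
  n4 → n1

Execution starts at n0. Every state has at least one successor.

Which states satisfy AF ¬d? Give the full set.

{n0, n1, n2, n3, n4}

States satisfying ¬d: {n0, n1, n2, n4}.
States satisfying AF ¬d: {n0, n1, n2, n3, n4}.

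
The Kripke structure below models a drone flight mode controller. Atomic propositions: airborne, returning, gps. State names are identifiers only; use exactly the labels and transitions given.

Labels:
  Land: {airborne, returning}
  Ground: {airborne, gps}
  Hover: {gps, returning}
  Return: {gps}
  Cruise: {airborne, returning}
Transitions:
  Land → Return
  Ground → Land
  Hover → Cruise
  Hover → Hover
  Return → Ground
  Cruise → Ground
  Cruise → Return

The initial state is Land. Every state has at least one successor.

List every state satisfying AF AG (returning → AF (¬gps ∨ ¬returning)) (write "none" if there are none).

States satisfying AG (returning → AF (¬gps ∨ ¬returning)): {Land, Ground, Return, Cruise}.
States satisfying AF AG (returning → AF (¬gps ∨ ¬returning)): {Land, Ground, Return, Cruise}.

{Land, Ground, Return, Cruise}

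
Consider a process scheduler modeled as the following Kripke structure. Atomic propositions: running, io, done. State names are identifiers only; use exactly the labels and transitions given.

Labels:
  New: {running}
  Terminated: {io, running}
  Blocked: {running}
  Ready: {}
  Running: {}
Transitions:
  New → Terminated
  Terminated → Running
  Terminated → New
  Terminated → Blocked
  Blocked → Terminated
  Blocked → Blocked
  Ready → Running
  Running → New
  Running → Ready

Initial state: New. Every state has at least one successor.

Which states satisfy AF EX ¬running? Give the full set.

States satisfying EX ¬running: {Terminated, Ready, Running}.
States satisfying AF EX ¬running: {New, Terminated, Ready, Running}.

{New, Terminated, Ready, Running}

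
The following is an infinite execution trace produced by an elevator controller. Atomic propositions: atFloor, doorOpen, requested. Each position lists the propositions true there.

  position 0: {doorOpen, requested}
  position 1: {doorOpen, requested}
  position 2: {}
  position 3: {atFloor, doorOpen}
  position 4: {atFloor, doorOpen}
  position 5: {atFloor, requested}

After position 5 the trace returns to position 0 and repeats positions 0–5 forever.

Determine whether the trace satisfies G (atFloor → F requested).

Yes

atFloor → F requested holds at every position 0..5, and those are all positions ever visited, so G (atFloor → F requested) holds.
Positions where atFloor holds: 3, 4, 5.
Check F requested at each: 3→ok, 4→ok, 5→ok.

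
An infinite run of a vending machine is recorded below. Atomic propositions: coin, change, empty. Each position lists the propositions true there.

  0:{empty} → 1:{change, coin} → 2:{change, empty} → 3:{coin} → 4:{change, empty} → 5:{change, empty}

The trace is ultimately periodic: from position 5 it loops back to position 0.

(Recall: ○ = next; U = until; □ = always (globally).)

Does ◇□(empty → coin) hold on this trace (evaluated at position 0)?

Does not hold

□(empty → coin) is false at every position 0..5, so it never becomes true and ◇□(empty → coin) fails.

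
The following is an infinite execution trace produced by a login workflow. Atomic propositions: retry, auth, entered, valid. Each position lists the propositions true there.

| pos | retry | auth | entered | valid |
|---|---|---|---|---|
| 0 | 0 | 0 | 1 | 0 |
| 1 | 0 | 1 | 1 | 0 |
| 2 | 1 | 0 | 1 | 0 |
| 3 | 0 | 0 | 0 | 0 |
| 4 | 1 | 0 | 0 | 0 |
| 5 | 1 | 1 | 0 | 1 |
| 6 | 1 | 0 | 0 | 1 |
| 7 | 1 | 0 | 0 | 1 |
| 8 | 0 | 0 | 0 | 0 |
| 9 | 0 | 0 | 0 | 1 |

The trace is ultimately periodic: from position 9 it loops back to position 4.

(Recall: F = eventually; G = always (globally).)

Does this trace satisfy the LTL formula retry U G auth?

No

Walking from position 0: at position 0, G auth has not yet held and retry fails, so retry U G auth is false.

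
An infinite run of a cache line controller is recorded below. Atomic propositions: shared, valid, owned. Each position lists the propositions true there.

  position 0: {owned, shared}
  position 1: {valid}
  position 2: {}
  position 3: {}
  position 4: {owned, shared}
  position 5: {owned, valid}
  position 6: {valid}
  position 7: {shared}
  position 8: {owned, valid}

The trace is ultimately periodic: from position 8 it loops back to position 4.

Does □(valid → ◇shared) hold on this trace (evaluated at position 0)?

Yes

valid → ◇shared holds at every position 0..8, and those are all positions ever visited, so □(valid → ◇shared) holds.
Positions where valid holds: 1, 5, 6, 8.
Check ◇shared at each: 1→ok, 5→ok, 6→ok, 8→ok.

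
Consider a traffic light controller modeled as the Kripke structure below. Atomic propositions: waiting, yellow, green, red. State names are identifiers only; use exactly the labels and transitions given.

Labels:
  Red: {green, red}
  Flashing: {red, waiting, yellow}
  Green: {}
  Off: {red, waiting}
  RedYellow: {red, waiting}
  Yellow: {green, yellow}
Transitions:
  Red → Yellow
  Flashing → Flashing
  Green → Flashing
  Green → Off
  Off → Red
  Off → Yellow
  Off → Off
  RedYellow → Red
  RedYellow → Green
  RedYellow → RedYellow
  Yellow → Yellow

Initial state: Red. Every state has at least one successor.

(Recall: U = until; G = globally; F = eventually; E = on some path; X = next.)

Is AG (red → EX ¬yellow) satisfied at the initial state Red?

No

States satisfying red → EX ¬yellow: {Green, Off, RedYellow, Yellow}.
States satisfying AG (red → EX ¬yellow): {Yellow}.
Red is reachable from Red and violates red → EX ¬yellow, so AG fails at Red.
Red ∉ Sat(AG (red → EX ¬yellow)).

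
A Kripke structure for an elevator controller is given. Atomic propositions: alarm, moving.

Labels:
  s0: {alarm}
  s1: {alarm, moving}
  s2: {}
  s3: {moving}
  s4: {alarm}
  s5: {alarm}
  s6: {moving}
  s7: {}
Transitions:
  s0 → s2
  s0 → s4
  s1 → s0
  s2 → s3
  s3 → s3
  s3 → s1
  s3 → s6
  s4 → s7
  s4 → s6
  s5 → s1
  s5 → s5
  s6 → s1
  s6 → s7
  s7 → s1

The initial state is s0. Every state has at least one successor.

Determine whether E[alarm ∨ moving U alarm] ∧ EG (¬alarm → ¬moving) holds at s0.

Holds

States satisfying alarm ∨ moving: {s0, s1, s3, s4, s5, s6}.
States satisfying alarm: {s0, s1, s4, s5}.
States satisfying E[alarm ∨ moving U alarm]: {s0, s1, s3, s4, s5, s6}.
States satisfying ¬alarm → ¬moving: {s0, s1, s2, s4, s5, s7}.
States satisfying EG (¬alarm → ¬moving): {s0, s1, s4, s5, s7}.
States satisfying E[alarm ∨ moving U alarm] ∧ EG (¬alarm → ¬moving): {s0, s1, s4, s5}.
s0 ∈ Sat(E[alarm ∨ moving U alarm] ∧ EG (¬alarm → ¬moving)).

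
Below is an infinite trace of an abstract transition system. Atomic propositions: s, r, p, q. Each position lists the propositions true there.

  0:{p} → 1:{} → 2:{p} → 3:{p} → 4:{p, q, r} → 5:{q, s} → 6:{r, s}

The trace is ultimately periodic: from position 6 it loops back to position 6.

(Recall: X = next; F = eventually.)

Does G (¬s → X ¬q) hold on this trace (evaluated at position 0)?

No

¬s → X ¬q must hold at every position from 0 onward. It fails at position 3, so G (¬s → X ¬q) is false.
Positions where ¬s holds: 0, 1, 2, 3, 4.
Check X ¬q at each: 0→ok, 1→ok, 2→ok, 3→fails, 4→fails.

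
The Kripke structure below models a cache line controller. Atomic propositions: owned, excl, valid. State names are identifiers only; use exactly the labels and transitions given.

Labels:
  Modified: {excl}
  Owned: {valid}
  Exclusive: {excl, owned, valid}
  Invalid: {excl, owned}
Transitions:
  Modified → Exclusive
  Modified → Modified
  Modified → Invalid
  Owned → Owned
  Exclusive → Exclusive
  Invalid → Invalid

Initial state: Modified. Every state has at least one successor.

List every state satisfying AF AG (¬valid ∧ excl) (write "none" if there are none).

States satisfying AG (¬valid ∧ excl): {Invalid}.
States satisfying AF AG (¬valid ∧ excl): {Invalid}.

{Invalid}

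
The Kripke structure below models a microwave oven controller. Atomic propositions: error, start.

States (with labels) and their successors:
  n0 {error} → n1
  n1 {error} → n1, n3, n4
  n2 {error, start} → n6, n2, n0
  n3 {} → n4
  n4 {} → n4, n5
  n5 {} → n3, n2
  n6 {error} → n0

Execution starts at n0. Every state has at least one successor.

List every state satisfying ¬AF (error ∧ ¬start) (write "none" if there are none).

{n2, n3, n4, n5}

States satisfying error ∧ ¬start: {n0, n1, n6}.
States satisfying AF (error ∧ ¬start): {n0, n1, n6}.
States satisfying ¬AF (error ∧ ¬start): {n2, n3, n4, n5}.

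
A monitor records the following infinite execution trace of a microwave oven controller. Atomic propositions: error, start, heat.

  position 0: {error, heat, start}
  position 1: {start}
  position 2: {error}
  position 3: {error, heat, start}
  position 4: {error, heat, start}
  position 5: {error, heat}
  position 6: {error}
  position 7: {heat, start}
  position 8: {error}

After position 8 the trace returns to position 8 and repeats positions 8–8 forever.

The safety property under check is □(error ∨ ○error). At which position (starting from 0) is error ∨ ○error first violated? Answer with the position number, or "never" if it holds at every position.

error ∨ ○error holds at every position 0..8, and those are all the positions the trace ever visits, so the invariant □(error ∨ ○error) is never violated.

never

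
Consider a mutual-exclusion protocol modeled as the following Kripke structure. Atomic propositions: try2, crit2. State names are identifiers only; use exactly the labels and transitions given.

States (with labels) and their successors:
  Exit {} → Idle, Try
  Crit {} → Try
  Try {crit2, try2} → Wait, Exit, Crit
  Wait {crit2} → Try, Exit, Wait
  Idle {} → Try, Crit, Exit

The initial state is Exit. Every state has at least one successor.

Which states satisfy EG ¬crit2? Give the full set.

{Exit, Idle}

States satisfying ¬crit2: {Exit, Crit, Idle}.
States satisfying EG ¬crit2: {Exit, Idle}.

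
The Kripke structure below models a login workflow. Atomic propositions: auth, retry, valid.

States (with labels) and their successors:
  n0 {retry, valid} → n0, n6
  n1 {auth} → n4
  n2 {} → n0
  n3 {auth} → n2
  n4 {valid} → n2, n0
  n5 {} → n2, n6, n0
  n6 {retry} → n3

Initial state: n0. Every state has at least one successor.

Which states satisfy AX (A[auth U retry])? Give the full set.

{n0, n2}

States satisfying A[auth U retry]: {n0, n6}.
States satisfying AX (A[auth U retry]): {n0, n2}.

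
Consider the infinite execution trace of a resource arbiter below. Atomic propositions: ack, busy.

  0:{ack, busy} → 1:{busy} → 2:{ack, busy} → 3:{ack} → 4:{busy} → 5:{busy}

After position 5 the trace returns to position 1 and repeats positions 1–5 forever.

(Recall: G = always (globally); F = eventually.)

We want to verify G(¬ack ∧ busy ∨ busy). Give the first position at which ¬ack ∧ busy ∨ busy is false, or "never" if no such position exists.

3

Check ¬ack ∧ busy ∨ busy at each position in order: 0 ✓, 1 ✓, 2 ✓.
At position 3 the labels are {ack}, so ¬ack ∧ busy ∨ busy is false there. This is the first violation.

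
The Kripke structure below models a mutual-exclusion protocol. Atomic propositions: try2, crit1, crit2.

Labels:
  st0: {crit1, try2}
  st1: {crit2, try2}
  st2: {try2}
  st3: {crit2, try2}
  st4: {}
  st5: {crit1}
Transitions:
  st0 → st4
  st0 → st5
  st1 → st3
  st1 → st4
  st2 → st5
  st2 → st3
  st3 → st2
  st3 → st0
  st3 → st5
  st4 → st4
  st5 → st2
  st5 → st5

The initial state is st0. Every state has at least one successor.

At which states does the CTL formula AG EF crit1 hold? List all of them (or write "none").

States satisfying EF crit1: {st0, st1, st2, st3, st5}.
States satisfying AG EF crit1: ∅.

none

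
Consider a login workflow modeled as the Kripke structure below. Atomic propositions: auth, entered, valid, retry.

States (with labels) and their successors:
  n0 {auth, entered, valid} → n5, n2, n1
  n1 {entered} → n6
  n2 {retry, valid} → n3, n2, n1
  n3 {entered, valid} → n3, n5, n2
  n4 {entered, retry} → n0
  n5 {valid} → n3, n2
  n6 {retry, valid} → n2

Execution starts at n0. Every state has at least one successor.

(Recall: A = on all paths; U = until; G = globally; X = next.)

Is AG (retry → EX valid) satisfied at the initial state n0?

States satisfying retry → EX valid: {n0, n1, n2, n3, n4, n5, n6}.
States satisfying AG (retry → EX valid): {n0, n1, n2, n3, n4, n5, n6}.
Every state reachable from n0 satisfies retry → EX valid.
n0 ∈ Sat(AG (retry → EX valid)).

Holds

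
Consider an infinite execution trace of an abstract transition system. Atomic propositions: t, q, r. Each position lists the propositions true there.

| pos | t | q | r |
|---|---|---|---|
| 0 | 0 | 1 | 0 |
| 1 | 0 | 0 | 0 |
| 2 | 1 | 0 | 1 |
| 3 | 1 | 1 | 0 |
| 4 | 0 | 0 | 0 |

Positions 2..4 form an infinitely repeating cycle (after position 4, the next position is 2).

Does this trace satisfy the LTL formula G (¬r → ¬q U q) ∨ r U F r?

Yes

¬r → ¬q U q holds at every position 0..4, and those are all positions ever visited, so G (¬r → ¬q U q) holds.
Positions where ¬r holds: 0, 1, 3, 4.
Check ¬q U q at each: 0→ok, 1→ok, 3→ok, 4→ok.
Walking from position 0: F r first holds at position 0, and r holds at every earlier position along the way, so r U F r holds.
At position 0: G (¬r → ¬q U q) is true; r U F r is true; so G (¬r → ¬q U q) ∨ r U F r is true.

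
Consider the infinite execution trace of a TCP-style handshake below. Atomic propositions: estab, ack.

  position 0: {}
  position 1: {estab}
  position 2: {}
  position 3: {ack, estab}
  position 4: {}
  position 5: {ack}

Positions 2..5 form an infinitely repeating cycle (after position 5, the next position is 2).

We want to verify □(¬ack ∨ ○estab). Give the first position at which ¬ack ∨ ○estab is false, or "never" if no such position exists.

3

Check ¬ack ∨ ○estab at each position in order: 0 ✓, 1 ✓, 2 ✓.
At position 3 the labels are {ack, estab} and the next position 4 has {}, so ¬ack ∨ ○estab is false there. This is the first violation.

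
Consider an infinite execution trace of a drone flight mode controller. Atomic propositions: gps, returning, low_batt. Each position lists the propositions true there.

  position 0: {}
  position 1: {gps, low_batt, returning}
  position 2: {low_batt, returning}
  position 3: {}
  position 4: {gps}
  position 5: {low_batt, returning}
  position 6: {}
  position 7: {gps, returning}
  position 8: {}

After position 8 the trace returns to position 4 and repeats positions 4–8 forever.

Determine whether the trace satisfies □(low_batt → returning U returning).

Holds

low_batt → returning U returning holds at every position 0..8, and those are all positions ever visited, so □(low_batt → returning U returning) holds.
Positions where low_batt holds: 1, 2, 5.
Check returning U returning at each: 1→ok, 2→ok, 5→ok.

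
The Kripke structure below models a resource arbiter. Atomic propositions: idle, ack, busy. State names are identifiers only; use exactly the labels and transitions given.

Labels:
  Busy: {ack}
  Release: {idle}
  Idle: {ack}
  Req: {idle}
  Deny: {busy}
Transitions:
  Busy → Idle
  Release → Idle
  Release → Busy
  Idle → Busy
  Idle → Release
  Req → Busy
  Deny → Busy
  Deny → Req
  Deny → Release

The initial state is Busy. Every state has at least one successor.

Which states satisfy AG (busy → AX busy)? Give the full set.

{Busy, Release, Idle, Req}

States satisfying busy → AX busy: {Busy, Release, Idle, Req}.
States satisfying AG (busy → AX busy): {Busy, Release, Idle, Req}.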